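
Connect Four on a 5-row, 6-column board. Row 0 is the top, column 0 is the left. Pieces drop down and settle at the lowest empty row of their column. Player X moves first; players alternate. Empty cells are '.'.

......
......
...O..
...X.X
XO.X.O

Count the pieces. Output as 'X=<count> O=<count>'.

X=4 O=3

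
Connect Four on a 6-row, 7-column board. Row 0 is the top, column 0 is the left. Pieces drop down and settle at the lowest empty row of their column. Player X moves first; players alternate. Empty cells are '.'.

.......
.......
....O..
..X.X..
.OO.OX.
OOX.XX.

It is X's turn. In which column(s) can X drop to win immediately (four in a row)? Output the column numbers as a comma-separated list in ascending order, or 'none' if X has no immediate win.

Answer: 3

Derivation:
col 0: drop X → no win
col 1: drop X → no win
col 2: drop X → no win
col 3: drop X → WIN!
col 4: drop X → no win
col 5: drop X → no win
col 6: drop X → no win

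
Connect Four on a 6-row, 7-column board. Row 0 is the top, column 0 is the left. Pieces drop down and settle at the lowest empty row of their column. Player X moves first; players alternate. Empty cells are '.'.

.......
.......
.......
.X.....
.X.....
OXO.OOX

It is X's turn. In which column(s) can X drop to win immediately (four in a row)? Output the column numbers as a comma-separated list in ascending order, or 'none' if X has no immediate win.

col 0: drop X → no win
col 1: drop X → WIN!
col 2: drop X → no win
col 3: drop X → no win
col 4: drop X → no win
col 5: drop X → no win
col 6: drop X → no win

Answer: 1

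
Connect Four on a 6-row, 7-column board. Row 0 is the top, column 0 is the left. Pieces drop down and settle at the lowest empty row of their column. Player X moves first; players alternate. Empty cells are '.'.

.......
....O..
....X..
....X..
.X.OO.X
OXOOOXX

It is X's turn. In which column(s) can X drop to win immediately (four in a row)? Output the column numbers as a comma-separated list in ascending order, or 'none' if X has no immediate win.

col 0: drop X → no win
col 1: drop X → no win
col 2: drop X → no win
col 3: drop X → no win
col 4: drop X → no win
col 5: drop X → no win
col 6: drop X → no win

Answer: none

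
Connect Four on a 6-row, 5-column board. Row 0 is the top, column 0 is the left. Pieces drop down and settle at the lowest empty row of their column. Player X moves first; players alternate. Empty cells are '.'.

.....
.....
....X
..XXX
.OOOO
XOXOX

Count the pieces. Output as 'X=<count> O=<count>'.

X=7 O=6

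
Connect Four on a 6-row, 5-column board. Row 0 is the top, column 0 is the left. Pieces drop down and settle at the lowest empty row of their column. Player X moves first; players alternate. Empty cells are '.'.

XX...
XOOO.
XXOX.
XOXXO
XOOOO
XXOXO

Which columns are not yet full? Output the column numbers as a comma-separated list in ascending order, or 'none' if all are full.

Answer: 2,3,4

Derivation:
col 0: top cell = 'X' → FULL
col 1: top cell = 'X' → FULL
col 2: top cell = '.' → open
col 3: top cell = '.' → open
col 4: top cell = '.' → open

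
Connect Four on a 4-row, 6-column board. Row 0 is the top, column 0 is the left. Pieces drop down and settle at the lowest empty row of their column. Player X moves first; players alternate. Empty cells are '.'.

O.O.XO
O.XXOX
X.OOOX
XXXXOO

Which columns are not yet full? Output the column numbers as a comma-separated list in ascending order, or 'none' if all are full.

col 0: top cell = 'O' → FULL
col 1: top cell = '.' → open
col 2: top cell = 'O' → FULL
col 3: top cell = '.' → open
col 4: top cell = 'X' → FULL
col 5: top cell = 'O' → FULL

Answer: 1,3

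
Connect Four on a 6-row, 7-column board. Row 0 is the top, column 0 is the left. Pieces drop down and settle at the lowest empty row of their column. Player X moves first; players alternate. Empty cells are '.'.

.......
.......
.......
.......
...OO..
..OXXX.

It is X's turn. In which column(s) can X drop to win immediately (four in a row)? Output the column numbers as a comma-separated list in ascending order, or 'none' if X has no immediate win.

col 0: drop X → no win
col 1: drop X → no win
col 2: drop X → no win
col 3: drop X → no win
col 4: drop X → no win
col 5: drop X → no win
col 6: drop X → WIN!

Answer: 6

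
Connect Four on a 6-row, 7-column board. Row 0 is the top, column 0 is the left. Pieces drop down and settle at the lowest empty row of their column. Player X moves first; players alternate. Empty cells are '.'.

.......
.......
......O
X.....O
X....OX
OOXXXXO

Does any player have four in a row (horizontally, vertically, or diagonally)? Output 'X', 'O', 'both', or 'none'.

X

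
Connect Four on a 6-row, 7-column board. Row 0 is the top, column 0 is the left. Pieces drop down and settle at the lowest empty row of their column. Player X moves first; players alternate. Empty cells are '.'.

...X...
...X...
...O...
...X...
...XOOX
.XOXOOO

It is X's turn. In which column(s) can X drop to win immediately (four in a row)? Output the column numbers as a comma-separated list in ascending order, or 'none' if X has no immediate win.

col 0: drop X → no win
col 1: drop X → no win
col 2: drop X → no win
col 4: drop X → no win
col 5: drop X → no win
col 6: drop X → no win

Answer: none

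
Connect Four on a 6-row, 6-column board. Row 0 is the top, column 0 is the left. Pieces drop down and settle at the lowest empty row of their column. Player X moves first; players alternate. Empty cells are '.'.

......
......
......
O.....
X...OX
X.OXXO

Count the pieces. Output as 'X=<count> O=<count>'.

X=5 O=4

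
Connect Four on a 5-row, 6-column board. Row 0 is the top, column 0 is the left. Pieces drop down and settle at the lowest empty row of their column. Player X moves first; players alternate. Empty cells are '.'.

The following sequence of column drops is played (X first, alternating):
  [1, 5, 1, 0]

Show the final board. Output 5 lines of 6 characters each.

Answer: ......
......
......
.X....
OX...O

Derivation:
Move 1: X drops in col 1, lands at row 4
Move 2: O drops in col 5, lands at row 4
Move 3: X drops in col 1, lands at row 3
Move 4: O drops in col 0, lands at row 4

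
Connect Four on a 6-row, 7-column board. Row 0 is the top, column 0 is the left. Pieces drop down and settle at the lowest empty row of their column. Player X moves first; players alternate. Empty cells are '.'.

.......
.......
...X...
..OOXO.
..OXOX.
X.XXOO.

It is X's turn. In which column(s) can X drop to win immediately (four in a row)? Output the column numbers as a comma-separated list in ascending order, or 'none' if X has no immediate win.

Answer: 1,5,6

Derivation:
col 0: drop X → no win
col 1: drop X → WIN!
col 2: drop X → no win
col 3: drop X → no win
col 4: drop X → no win
col 5: drop X → WIN!
col 6: drop X → WIN!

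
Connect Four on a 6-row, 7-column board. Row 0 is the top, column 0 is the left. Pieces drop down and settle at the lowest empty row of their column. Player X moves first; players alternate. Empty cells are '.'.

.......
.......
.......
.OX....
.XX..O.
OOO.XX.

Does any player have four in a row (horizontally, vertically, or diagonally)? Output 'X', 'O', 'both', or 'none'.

none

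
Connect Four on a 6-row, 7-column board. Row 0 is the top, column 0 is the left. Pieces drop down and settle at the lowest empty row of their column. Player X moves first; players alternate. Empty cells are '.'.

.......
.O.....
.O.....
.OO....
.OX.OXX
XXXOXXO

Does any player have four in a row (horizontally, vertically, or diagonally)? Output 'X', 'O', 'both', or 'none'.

O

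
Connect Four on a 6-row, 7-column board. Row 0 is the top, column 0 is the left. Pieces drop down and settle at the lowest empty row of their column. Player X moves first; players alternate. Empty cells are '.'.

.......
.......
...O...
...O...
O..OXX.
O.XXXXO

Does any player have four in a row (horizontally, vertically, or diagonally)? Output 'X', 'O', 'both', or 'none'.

X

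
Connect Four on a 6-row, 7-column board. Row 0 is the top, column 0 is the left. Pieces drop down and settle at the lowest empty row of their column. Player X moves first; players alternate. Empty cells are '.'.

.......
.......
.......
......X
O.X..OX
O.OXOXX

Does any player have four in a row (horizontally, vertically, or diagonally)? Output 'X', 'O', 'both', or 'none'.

none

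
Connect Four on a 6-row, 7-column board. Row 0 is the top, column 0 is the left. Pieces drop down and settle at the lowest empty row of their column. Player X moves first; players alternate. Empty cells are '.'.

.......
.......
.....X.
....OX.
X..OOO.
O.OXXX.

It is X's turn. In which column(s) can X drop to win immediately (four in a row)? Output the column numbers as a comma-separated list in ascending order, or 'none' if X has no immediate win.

col 0: drop X → no win
col 1: drop X → no win
col 2: drop X → no win
col 3: drop X → no win
col 4: drop X → no win
col 5: drop X → no win
col 6: drop X → WIN!

Answer: 6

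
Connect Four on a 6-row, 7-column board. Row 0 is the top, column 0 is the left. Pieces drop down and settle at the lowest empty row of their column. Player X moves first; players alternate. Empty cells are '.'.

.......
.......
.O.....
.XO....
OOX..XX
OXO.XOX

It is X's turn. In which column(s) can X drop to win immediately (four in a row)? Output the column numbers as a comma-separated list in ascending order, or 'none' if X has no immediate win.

Answer: none

Derivation:
col 0: drop X → no win
col 1: drop X → no win
col 2: drop X → no win
col 3: drop X → no win
col 4: drop X → no win
col 5: drop X → no win
col 6: drop X → no win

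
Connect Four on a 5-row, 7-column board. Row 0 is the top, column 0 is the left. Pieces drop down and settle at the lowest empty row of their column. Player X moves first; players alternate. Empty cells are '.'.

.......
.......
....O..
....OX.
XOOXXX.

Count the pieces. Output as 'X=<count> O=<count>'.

X=5 O=4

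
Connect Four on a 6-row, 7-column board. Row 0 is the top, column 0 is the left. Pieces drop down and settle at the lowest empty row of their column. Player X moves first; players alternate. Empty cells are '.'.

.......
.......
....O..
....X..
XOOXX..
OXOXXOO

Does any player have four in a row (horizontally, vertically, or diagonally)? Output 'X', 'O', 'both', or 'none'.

none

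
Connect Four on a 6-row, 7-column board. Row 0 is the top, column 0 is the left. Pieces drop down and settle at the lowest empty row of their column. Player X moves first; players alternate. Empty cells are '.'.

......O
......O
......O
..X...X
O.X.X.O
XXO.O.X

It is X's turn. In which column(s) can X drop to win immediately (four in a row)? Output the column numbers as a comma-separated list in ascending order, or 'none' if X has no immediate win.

col 0: drop X → no win
col 1: drop X → no win
col 2: drop X → no win
col 3: drop X → no win
col 4: drop X → no win
col 5: drop X → no win

Answer: none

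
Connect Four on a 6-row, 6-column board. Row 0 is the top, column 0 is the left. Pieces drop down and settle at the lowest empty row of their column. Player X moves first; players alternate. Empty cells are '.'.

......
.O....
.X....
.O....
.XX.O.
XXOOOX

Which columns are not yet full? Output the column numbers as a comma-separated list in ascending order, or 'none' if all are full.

col 0: top cell = '.' → open
col 1: top cell = '.' → open
col 2: top cell = '.' → open
col 3: top cell = '.' → open
col 4: top cell = '.' → open
col 5: top cell = '.' → open

Answer: 0,1,2,3,4,5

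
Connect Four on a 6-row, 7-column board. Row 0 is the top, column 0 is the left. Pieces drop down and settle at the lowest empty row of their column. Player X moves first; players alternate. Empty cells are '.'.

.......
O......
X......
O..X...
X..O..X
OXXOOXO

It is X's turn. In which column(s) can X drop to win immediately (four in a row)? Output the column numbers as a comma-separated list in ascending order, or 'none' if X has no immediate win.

Answer: none

Derivation:
col 0: drop X → no win
col 1: drop X → no win
col 2: drop X → no win
col 3: drop X → no win
col 4: drop X → no win
col 5: drop X → no win
col 6: drop X → no win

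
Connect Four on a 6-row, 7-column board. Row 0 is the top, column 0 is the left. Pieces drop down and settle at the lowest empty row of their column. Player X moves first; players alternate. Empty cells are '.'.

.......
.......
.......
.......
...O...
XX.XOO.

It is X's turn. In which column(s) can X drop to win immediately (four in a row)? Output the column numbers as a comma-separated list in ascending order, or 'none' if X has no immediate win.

Answer: 2

Derivation:
col 0: drop X → no win
col 1: drop X → no win
col 2: drop X → WIN!
col 3: drop X → no win
col 4: drop X → no win
col 5: drop X → no win
col 6: drop X → no win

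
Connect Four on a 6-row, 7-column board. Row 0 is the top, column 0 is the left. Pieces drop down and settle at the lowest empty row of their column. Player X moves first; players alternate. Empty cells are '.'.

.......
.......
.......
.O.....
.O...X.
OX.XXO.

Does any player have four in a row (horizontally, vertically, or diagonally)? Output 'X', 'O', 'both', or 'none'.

none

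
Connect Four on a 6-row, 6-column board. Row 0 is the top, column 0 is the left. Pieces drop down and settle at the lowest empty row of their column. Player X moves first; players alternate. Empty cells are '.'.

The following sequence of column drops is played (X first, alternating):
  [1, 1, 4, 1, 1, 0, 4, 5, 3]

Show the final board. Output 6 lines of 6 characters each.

Move 1: X drops in col 1, lands at row 5
Move 2: O drops in col 1, lands at row 4
Move 3: X drops in col 4, lands at row 5
Move 4: O drops in col 1, lands at row 3
Move 5: X drops in col 1, lands at row 2
Move 6: O drops in col 0, lands at row 5
Move 7: X drops in col 4, lands at row 4
Move 8: O drops in col 5, lands at row 5
Move 9: X drops in col 3, lands at row 5

Answer: ......
......
.X....
.O....
.O..X.
OX.XXO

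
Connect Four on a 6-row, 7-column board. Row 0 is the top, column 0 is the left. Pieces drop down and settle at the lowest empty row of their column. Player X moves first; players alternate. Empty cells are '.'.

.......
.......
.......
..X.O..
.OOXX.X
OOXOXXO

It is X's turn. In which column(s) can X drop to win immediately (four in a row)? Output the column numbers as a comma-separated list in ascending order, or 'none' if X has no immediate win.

Answer: 5

Derivation:
col 0: drop X → no win
col 1: drop X → no win
col 2: drop X → no win
col 3: drop X → no win
col 4: drop X → no win
col 5: drop X → WIN!
col 6: drop X → no win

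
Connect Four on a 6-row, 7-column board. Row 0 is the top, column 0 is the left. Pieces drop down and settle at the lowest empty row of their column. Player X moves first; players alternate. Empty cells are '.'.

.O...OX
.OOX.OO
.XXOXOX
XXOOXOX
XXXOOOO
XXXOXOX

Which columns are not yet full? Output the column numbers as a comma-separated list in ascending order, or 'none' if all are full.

Answer: 0,2,3,4

Derivation:
col 0: top cell = '.' → open
col 1: top cell = 'O' → FULL
col 2: top cell = '.' → open
col 3: top cell = '.' → open
col 4: top cell = '.' → open
col 5: top cell = 'O' → FULL
col 6: top cell = 'X' → FULL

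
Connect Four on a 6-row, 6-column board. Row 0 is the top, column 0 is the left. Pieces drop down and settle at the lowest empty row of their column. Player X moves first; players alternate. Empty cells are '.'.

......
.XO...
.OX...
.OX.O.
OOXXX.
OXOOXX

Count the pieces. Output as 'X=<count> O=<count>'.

X=9 O=9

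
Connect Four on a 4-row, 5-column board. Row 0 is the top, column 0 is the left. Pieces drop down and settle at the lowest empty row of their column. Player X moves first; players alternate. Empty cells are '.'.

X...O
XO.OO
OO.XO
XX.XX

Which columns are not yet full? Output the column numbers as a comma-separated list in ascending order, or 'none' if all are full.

Answer: 1,2,3

Derivation:
col 0: top cell = 'X' → FULL
col 1: top cell = '.' → open
col 2: top cell = '.' → open
col 3: top cell = '.' → open
col 4: top cell = 'O' → FULL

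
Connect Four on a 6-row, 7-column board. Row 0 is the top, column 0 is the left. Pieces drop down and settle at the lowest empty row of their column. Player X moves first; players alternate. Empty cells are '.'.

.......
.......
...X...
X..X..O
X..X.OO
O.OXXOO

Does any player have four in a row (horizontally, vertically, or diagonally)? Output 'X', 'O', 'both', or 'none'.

X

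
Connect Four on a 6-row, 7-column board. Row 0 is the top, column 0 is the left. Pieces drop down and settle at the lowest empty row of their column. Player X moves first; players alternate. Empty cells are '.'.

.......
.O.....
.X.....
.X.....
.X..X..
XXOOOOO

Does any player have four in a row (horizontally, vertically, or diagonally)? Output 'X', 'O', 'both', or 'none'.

both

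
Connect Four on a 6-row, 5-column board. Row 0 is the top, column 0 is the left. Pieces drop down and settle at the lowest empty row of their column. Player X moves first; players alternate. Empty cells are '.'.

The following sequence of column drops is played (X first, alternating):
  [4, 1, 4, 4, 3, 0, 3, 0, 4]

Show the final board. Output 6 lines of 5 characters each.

Answer: .....
.....
....X
....O
O..XX
OO.XX

Derivation:
Move 1: X drops in col 4, lands at row 5
Move 2: O drops in col 1, lands at row 5
Move 3: X drops in col 4, lands at row 4
Move 4: O drops in col 4, lands at row 3
Move 5: X drops in col 3, lands at row 5
Move 6: O drops in col 0, lands at row 5
Move 7: X drops in col 3, lands at row 4
Move 8: O drops in col 0, lands at row 4
Move 9: X drops in col 4, lands at row 2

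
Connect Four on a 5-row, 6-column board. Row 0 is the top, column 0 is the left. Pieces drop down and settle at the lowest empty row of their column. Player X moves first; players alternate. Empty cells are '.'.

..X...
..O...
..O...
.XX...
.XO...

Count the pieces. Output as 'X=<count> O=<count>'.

X=4 O=3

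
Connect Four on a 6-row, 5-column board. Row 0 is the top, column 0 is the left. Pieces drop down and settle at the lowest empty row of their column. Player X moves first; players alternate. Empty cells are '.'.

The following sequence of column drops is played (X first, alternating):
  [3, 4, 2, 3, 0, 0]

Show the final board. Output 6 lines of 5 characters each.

Answer: .....
.....
.....
.....
O..O.
X.XXO

Derivation:
Move 1: X drops in col 3, lands at row 5
Move 2: O drops in col 4, lands at row 5
Move 3: X drops in col 2, lands at row 5
Move 4: O drops in col 3, lands at row 4
Move 5: X drops in col 0, lands at row 5
Move 6: O drops in col 0, lands at row 4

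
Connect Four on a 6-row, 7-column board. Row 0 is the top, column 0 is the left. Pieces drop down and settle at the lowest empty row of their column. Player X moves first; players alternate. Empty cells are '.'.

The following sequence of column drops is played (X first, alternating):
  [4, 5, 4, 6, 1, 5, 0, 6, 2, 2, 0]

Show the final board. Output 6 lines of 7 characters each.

Answer: .......
.......
.......
.......
X.O.XOO
XXX.XOO

Derivation:
Move 1: X drops in col 4, lands at row 5
Move 2: O drops in col 5, lands at row 5
Move 3: X drops in col 4, lands at row 4
Move 4: O drops in col 6, lands at row 5
Move 5: X drops in col 1, lands at row 5
Move 6: O drops in col 5, lands at row 4
Move 7: X drops in col 0, lands at row 5
Move 8: O drops in col 6, lands at row 4
Move 9: X drops in col 2, lands at row 5
Move 10: O drops in col 2, lands at row 4
Move 11: X drops in col 0, lands at row 4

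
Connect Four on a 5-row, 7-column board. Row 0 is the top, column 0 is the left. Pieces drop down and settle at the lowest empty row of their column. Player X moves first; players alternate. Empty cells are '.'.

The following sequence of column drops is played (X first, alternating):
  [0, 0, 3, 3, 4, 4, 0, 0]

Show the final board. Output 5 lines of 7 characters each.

Move 1: X drops in col 0, lands at row 4
Move 2: O drops in col 0, lands at row 3
Move 3: X drops in col 3, lands at row 4
Move 4: O drops in col 3, lands at row 3
Move 5: X drops in col 4, lands at row 4
Move 6: O drops in col 4, lands at row 3
Move 7: X drops in col 0, lands at row 2
Move 8: O drops in col 0, lands at row 1

Answer: .......
O......
X......
O..OO..
X..XX..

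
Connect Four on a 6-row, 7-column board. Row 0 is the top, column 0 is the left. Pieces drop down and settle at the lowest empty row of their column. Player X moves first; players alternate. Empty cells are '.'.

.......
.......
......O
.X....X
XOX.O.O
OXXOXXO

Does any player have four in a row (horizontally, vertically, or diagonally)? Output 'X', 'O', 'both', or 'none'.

none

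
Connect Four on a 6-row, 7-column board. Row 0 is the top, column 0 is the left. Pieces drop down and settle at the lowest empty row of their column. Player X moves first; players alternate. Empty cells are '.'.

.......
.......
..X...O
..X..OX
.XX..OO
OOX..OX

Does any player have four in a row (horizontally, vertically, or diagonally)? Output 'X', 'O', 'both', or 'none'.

X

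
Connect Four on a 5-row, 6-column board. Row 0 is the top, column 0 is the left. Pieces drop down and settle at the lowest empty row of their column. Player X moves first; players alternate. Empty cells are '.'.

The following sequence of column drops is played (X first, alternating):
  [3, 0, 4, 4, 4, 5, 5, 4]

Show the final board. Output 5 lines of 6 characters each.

Move 1: X drops in col 3, lands at row 4
Move 2: O drops in col 0, lands at row 4
Move 3: X drops in col 4, lands at row 4
Move 4: O drops in col 4, lands at row 3
Move 5: X drops in col 4, lands at row 2
Move 6: O drops in col 5, lands at row 4
Move 7: X drops in col 5, lands at row 3
Move 8: O drops in col 4, lands at row 1

Answer: ......
....O.
....X.
....OX
O..XXO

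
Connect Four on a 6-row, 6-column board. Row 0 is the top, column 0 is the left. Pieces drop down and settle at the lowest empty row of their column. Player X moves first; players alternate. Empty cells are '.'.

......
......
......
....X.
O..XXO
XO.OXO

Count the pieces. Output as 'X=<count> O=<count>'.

X=5 O=5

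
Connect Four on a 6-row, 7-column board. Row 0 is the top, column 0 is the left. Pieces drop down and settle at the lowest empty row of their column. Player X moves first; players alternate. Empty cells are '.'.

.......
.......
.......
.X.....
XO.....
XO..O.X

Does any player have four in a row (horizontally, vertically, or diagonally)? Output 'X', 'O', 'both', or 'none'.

none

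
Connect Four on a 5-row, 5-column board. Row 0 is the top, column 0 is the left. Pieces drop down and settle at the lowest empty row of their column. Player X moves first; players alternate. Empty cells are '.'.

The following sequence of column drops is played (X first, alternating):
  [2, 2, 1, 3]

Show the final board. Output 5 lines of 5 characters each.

Move 1: X drops in col 2, lands at row 4
Move 2: O drops in col 2, lands at row 3
Move 3: X drops in col 1, lands at row 4
Move 4: O drops in col 3, lands at row 4

Answer: .....
.....
.....
..O..
.XXO.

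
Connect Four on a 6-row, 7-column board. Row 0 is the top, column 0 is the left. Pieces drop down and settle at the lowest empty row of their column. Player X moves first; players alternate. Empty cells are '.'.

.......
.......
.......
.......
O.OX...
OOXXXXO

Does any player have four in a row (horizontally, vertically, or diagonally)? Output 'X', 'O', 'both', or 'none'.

X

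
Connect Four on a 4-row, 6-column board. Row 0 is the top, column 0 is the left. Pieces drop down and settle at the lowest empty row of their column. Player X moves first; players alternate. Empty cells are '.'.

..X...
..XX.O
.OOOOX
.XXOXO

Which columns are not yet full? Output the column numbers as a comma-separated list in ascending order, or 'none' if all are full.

Answer: 0,1,3,4,5

Derivation:
col 0: top cell = '.' → open
col 1: top cell = '.' → open
col 2: top cell = 'X' → FULL
col 3: top cell = '.' → open
col 4: top cell = '.' → open
col 5: top cell = '.' → open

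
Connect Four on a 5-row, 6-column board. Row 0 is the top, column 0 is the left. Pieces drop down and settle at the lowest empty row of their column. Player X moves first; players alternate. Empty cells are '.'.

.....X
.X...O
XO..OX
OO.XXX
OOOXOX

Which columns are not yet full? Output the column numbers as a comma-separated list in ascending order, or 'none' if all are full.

Answer: 0,1,2,3,4

Derivation:
col 0: top cell = '.' → open
col 1: top cell = '.' → open
col 2: top cell = '.' → open
col 3: top cell = '.' → open
col 4: top cell = '.' → open
col 5: top cell = 'X' → FULL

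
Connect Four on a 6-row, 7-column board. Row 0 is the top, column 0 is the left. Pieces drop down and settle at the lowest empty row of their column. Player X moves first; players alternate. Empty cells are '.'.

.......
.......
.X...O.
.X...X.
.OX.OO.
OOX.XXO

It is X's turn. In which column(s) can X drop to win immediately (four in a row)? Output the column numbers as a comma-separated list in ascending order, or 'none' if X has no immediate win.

col 0: drop X → no win
col 1: drop X → no win
col 2: drop X → no win
col 3: drop X → WIN!
col 4: drop X → no win
col 5: drop X → no win
col 6: drop X → no win

Answer: 3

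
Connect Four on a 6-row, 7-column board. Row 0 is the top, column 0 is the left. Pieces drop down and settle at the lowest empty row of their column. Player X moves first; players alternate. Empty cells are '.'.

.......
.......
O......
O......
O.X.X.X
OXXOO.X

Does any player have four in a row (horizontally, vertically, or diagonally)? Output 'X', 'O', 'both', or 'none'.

O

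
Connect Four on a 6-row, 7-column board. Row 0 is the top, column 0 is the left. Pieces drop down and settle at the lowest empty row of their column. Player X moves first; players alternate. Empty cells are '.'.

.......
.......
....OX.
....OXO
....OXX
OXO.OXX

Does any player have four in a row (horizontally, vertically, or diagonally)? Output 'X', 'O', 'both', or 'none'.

both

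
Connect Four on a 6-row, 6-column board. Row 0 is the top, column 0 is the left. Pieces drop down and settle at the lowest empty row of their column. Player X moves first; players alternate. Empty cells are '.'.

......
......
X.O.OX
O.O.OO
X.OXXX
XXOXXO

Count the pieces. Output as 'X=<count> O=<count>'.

X=10 O=9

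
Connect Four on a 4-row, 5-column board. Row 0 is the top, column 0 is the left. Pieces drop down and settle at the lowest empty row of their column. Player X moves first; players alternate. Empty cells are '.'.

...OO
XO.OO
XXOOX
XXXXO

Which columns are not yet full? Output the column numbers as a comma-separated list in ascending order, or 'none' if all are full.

col 0: top cell = '.' → open
col 1: top cell = '.' → open
col 2: top cell = '.' → open
col 3: top cell = 'O' → FULL
col 4: top cell = 'O' → FULL

Answer: 0,1,2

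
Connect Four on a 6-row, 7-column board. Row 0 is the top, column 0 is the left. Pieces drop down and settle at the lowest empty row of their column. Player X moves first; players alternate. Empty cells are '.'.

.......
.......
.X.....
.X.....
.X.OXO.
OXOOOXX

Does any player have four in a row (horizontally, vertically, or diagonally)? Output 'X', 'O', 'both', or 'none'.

X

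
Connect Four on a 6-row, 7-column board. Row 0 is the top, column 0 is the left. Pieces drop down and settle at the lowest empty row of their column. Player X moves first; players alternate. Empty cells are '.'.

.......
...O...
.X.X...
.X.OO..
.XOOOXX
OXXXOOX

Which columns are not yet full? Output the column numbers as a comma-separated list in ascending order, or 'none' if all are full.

Answer: 0,1,2,3,4,5,6

Derivation:
col 0: top cell = '.' → open
col 1: top cell = '.' → open
col 2: top cell = '.' → open
col 3: top cell = '.' → open
col 4: top cell = '.' → open
col 5: top cell = '.' → open
col 6: top cell = '.' → open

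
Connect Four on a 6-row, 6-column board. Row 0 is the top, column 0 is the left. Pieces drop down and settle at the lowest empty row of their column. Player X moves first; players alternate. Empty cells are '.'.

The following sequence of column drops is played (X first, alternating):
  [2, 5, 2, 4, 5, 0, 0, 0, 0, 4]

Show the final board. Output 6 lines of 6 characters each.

Move 1: X drops in col 2, lands at row 5
Move 2: O drops in col 5, lands at row 5
Move 3: X drops in col 2, lands at row 4
Move 4: O drops in col 4, lands at row 5
Move 5: X drops in col 5, lands at row 4
Move 6: O drops in col 0, lands at row 5
Move 7: X drops in col 0, lands at row 4
Move 8: O drops in col 0, lands at row 3
Move 9: X drops in col 0, lands at row 2
Move 10: O drops in col 4, lands at row 4

Answer: ......
......
X.....
O.....
X.X.OX
O.X.OO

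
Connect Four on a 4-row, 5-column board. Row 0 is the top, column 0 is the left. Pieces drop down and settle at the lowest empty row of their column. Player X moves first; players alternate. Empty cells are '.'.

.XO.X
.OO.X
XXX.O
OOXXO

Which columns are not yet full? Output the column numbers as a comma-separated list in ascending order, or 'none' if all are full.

Answer: 0,3

Derivation:
col 0: top cell = '.' → open
col 1: top cell = 'X' → FULL
col 2: top cell = 'O' → FULL
col 3: top cell = '.' → open
col 4: top cell = 'X' → FULL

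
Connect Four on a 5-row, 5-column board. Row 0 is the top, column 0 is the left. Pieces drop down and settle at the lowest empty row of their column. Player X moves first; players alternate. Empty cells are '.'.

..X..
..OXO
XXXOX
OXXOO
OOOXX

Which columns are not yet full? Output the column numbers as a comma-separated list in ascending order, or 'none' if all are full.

Answer: 0,1,3,4

Derivation:
col 0: top cell = '.' → open
col 1: top cell = '.' → open
col 2: top cell = 'X' → FULL
col 3: top cell = '.' → open
col 4: top cell = '.' → open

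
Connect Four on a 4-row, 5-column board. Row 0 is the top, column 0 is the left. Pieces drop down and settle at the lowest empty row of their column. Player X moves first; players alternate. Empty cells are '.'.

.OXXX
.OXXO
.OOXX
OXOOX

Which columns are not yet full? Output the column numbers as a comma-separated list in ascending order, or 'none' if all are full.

col 0: top cell = '.' → open
col 1: top cell = 'O' → FULL
col 2: top cell = 'X' → FULL
col 3: top cell = 'X' → FULL
col 4: top cell = 'X' → FULL

Answer: 0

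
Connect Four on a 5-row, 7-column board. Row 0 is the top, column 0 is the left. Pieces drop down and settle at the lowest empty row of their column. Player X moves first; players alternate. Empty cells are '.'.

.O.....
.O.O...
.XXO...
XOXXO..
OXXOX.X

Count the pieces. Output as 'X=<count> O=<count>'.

X=9 O=8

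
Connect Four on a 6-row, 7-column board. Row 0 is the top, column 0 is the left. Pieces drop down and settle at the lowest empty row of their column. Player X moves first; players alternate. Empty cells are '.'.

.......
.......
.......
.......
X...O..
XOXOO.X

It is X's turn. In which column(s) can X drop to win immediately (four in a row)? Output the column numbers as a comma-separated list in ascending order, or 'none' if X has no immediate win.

Answer: none

Derivation:
col 0: drop X → no win
col 1: drop X → no win
col 2: drop X → no win
col 3: drop X → no win
col 4: drop X → no win
col 5: drop X → no win
col 6: drop X → no win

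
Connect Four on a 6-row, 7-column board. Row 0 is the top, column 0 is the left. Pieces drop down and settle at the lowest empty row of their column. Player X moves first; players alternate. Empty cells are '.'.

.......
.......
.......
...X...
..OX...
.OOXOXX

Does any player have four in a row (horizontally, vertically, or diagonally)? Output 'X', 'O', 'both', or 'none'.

none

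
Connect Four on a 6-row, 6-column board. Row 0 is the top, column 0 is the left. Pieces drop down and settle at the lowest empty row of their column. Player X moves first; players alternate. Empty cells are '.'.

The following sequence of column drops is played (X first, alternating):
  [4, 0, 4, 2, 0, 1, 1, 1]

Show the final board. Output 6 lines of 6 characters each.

Answer: ......
......
......
.O....
XX..X.
OOO.X.

Derivation:
Move 1: X drops in col 4, lands at row 5
Move 2: O drops in col 0, lands at row 5
Move 3: X drops in col 4, lands at row 4
Move 4: O drops in col 2, lands at row 5
Move 5: X drops in col 0, lands at row 4
Move 6: O drops in col 1, lands at row 5
Move 7: X drops in col 1, lands at row 4
Move 8: O drops in col 1, lands at row 3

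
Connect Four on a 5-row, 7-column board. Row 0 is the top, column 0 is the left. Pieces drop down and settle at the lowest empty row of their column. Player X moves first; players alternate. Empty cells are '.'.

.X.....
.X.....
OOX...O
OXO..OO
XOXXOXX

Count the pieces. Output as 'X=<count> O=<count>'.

X=9 O=9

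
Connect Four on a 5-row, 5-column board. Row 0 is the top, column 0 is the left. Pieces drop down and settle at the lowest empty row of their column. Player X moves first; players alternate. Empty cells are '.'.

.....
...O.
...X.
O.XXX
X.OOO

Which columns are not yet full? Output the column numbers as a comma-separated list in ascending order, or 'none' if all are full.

Answer: 0,1,2,3,4

Derivation:
col 0: top cell = '.' → open
col 1: top cell = '.' → open
col 2: top cell = '.' → open
col 3: top cell = '.' → open
col 4: top cell = '.' → open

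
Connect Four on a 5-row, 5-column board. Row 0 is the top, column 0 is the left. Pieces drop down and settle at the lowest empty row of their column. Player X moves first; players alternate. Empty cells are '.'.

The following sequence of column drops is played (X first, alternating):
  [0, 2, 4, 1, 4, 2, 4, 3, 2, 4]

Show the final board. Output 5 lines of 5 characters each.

Move 1: X drops in col 0, lands at row 4
Move 2: O drops in col 2, lands at row 4
Move 3: X drops in col 4, lands at row 4
Move 4: O drops in col 1, lands at row 4
Move 5: X drops in col 4, lands at row 3
Move 6: O drops in col 2, lands at row 3
Move 7: X drops in col 4, lands at row 2
Move 8: O drops in col 3, lands at row 4
Move 9: X drops in col 2, lands at row 2
Move 10: O drops in col 4, lands at row 1

Answer: .....
....O
..X.X
..O.X
XOOOX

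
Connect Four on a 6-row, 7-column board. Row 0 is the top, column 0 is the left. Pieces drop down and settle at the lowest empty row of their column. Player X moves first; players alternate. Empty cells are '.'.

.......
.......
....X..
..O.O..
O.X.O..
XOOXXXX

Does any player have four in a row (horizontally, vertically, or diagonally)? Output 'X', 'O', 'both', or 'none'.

X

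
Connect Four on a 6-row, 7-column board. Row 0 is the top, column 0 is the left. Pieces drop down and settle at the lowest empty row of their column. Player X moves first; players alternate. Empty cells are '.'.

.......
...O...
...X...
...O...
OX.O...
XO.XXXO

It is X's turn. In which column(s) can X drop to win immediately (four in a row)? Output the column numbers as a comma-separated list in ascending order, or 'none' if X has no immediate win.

col 0: drop X → no win
col 1: drop X → no win
col 2: drop X → WIN!
col 3: drop X → no win
col 4: drop X → no win
col 5: drop X → no win
col 6: drop X → no win

Answer: 2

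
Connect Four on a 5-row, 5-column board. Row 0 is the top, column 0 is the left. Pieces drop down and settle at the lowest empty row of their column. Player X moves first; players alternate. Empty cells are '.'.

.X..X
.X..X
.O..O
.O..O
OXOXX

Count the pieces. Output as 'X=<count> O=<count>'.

X=7 O=6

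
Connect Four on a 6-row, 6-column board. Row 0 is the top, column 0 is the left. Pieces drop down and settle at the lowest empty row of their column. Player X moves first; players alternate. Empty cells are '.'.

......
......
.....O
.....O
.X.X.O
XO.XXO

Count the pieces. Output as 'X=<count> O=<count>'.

X=5 O=5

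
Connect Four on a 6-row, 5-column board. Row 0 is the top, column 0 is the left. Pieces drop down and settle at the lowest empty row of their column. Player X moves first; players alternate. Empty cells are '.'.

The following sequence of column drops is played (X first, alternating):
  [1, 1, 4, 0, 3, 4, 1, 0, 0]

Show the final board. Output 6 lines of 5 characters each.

Move 1: X drops in col 1, lands at row 5
Move 2: O drops in col 1, lands at row 4
Move 3: X drops in col 4, lands at row 5
Move 4: O drops in col 0, lands at row 5
Move 5: X drops in col 3, lands at row 5
Move 6: O drops in col 4, lands at row 4
Move 7: X drops in col 1, lands at row 3
Move 8: O drops in col 0, lands at row 4
Move 9: X drops in col 0, lands at row 3

Answer: .....
.....
.....
XX...
OO..O
OX.XX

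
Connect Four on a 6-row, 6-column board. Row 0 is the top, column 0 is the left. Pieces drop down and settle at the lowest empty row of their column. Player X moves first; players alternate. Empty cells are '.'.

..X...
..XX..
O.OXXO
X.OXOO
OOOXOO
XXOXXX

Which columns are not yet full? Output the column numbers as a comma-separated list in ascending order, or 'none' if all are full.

Answer: 0,1,3,4,5

Derivation:
col 0: top cell = '.' → open
col 1: top cell = '.' → open
col 2: top cell = 'X' → FULL
col 3: top cell = '.' → open
col 4: top cell = '.' → open
col 5: top cell = '.' → open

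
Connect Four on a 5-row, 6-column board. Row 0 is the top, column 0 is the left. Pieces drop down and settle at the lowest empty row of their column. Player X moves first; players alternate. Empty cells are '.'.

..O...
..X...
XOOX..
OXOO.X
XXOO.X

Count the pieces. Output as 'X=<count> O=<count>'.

X=8 O=8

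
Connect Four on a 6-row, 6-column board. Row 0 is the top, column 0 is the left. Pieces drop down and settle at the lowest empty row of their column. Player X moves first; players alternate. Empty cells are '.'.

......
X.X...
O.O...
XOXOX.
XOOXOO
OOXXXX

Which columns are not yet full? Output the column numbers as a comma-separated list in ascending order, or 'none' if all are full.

col 0: top cell = '.' → open
col 1: top cell = '.' → open
col 2: top cell = '.' → open
col 3: top cell = '.' → open
col 4: top cell = '.' → open
col 5: top cell = '.' → open

Answer: 0,1,2,3,4,5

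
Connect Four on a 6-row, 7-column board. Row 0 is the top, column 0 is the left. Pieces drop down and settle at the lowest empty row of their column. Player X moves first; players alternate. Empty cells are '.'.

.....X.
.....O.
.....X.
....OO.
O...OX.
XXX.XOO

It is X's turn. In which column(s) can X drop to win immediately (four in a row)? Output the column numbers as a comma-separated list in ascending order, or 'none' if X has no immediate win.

col 0: drop X → no win
col 1: drop X → no win
col 2: drop X → no win
col 3: drop X → WIN!
col 4: drop X → no win
col 6: drop X → no win

Answer: 3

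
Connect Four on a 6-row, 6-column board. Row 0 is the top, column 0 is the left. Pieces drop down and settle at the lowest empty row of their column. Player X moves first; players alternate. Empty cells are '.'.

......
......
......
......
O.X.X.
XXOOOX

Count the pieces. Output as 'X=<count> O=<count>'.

X=5 O=4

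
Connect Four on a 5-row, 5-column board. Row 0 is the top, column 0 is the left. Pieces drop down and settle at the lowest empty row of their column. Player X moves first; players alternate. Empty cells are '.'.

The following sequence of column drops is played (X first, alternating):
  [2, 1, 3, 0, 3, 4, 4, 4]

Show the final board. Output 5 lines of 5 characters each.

Move 1: X drops in col 2, lands at row 4
Move 2: O drops in col 1, lands at row 4
Move 3: X drops in col 3, lands at row 4
Move 4: O drops in col 0, lands at row 4
Move 5: X drops in col 3, lands at row 3
Move 6: O drops in col 4, lands at row 4
Move 7: X drops in col 4, lands at row 3
Move 8: O drops in col 4, lands at row 2

Answer: .....
.....
....O
...XX
OOXXO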